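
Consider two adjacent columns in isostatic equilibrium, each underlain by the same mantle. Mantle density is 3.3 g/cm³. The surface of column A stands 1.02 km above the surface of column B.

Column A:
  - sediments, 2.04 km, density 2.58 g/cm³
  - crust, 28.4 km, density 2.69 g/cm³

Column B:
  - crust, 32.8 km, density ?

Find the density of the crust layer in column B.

2.83 g/cm³

Take the compensation level at the base of the deeper column (depth z_c below the surface of column A) and equate Σ ρ_i t_i down to z_c; mantle fills any gap and the z_c terms cancel.
Column A: 2.04×2.58 + 28.4×2.69 + (z_c − 30.44)×3.3
Column B: 1.02×0 + 32.8×ρ + (z_c − 1.02 − 32.8)×3.3
The z_c×3.3 term appears on both sides and cancels. Collect the known terms of each column as K = Σ(ρt)_known − 3.3 × (depth of known layers): K_A = 81.6592 − 3.3×30.44 = −18.7928; K_B = 0 − 3.3×(1.02 + 32.8) = −111.606.
Balance: K_A = K_B + 32.8×ρ, so ρ = (K_A − K_B)/32.8 = 92.8132/32.8 = 2.83 g/cm³.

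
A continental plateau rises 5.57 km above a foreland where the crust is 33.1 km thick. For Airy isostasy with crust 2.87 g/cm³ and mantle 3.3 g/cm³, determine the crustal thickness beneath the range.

Root depth r = h ρ_c / (ρ_m − ρ_c) = 5.57 km × 2.87 / 0.43 = 37.18 km.
Total thickness = T + h + r = 33.1 km + 5.57 km + 37.18 km = 75.8 km.

75.8 km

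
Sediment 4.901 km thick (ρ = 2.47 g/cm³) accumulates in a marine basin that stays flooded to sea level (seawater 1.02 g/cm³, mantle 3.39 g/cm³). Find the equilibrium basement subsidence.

3 km

Submarine loading: the sediment displaces seawater, and the subsidence is in turn flooded, so s (ρ_m − ρ_w) = t (ρ_sed − ρ_w).
s = 4.901 km × (2.47 − 1.02) / (3.39 − 1.02) = 3 km.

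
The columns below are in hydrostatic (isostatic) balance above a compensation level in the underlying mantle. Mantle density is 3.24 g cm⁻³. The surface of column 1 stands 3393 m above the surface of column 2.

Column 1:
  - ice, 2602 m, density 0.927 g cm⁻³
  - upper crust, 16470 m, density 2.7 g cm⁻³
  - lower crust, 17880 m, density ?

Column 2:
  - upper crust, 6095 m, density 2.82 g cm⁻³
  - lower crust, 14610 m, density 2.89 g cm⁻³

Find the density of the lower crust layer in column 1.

3.03 g cm⁻³

Take the compensation level at the base of the deeper column (depth z_c below the surface of column 1) and equate Σ ρ_i t_i down to z_c; mantle fills any gap and the z_c terms cancel.
Column 1: 2602×0.927 + 16470×2.7 + 17880×ρ + (z_c − 36952)×3.24
Column 2: 3393×0 + 6095×2.82 + 14610×2.89 + (z_c − 3393 − 20705)×3.24
The z_c×3.24 term appears on both sides and cancels. Collect the known terms of each column as K = Σ(ρt)_known − 3.24 × (depth of known layers): K_1 = 46881.054 − 3.24×36952 = −72843.426; K_2 = 59410.8 − 3.24×(3393 + 20705) = −18666.72.
Balance: K_1 + 17880×ρ = K_2, so ρ = (K_2 − K_1)/17880 = 54176.7/17880 = 3.03 g cm⁻³.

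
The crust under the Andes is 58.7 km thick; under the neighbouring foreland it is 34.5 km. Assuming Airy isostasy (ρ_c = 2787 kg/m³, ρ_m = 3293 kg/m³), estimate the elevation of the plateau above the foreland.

3.72 km

Excess crust Δ = 58.7 km − 34.5 km = 24.2 km, split between elevation h and root r with h + r = Δ.
Airy balance ρ_c h = (ρ_m − ρ_c) r gives r = h ρ_c/(ρ_m − ρ_c), so h (1 + ρ_c/(ρ_m − ρ_c)) = Δ, i.e. h = Δ (ρ_m − ρ_c)/ρ_m.
h = 24.2 km × 506/3293 = 3.72 km.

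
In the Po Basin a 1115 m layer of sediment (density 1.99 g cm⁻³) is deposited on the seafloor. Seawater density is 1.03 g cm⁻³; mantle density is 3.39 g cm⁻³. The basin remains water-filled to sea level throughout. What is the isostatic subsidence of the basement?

454 m

Submarine loading: the sediment displaces seawater, and the subsidence is in turn flooded, so s (ρ_m − ρ_w) = t (ρ_sed − ρ_w).
s = 1115 m × (1.99 − 1.03) / (3.39 − 1.03) = 454 m.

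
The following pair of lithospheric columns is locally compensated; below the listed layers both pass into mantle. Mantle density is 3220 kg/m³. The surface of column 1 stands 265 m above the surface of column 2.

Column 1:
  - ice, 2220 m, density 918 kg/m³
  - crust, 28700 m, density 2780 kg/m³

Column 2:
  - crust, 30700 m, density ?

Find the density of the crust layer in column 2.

Take the compensation level at the base of the deeper column (depth z_c below the surface of column 1) and equate Σ ρ_i t_i down to z_c; mantle fills any gap and the z_c terms cancel.
Column 1: 2220×918 + 28700×2780 + (z_c − 30920)×3220
Column 2: 265×0 + 30700×ρ + (z_c − 265 − 30700)×3220
The z_c×3220 term appears on both sides and cancels. Collect the known terms of each column as K = Σ(ρt)_known − 3220 × (depth of known layers): K_1 = 81823960 − 3220×30920 = −17738440; K_2 = 0 − 3220×(265 + 30700) = −99707300.
Balance: K_1 = K_2 + 30700×ρ, so ρ = (K_1 − K_2)/30700 = 81968900/30700 = 2670 kg/m³.

2670 kg/m³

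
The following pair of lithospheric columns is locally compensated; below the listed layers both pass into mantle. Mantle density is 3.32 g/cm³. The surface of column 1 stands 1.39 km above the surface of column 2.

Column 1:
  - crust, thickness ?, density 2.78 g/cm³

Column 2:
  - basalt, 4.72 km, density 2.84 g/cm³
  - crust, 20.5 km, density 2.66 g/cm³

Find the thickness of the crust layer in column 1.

Take the compensation level at the base of the deeper column (depth z_c below the surface of column 1) and equate Σ ρ_i t_i down to z_c; mantle fills any gap and the z_c terms cancel.
Column 1: x×2.78 + (z_c − 0 − x)×3.32
Column 2: 1.39×0 + 4.72×2.84 + 20.5×2.66 + (z_c − 1.39 − 25.22)×3.32
The z_c×3.32 term appears on both sides and cancels. Collect the known terms of each column as K = Σ(ρt)_known − 3.32 × (depth of known layers): K_1 = 0 − 3.32×0 = 0; K_2 = 67.9348 − 3.32×(1.39 + 25.22) = −20.4104.
Balance: K_1 − x×(3.32 − 2.78) = K_2, so x = (K_1 − K_2)/(3.32 − 2.78) = 20.4104/0.54 = 37.8 km.

37.8 km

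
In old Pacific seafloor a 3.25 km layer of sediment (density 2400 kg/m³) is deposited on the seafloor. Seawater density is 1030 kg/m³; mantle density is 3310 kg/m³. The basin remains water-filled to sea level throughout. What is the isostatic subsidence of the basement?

Submarine loading: the sediment displaces seawater, and the subsidence is in turn flooded, so s (ρ_m − ρ_w) = t (ρ_sed − ρ_w).
s = 3.25 km × (2400 − 1030) / (3310 − 1030) = 1.95 km.

1.95 km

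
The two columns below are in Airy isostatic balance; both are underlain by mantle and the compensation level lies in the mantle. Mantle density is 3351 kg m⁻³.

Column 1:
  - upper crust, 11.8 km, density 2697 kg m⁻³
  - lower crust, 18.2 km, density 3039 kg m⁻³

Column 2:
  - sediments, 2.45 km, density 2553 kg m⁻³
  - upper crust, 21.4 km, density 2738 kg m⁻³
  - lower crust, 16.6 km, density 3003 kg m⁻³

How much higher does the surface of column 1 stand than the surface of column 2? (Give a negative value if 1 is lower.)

For any compensation level in the mantle, the mantle terms cancel and isostasy reduces to e = (Σt_1 − Σt_2) − (Σ(ρt)_1 − Σ(ρt)_2) / ρ_m.
Σt_1 = 30 km; Σt_2 = 40.45 km; Σ(ρt)_1 = 87134.4; Σ(ρt)_2 = 114697.85 (in km·kg m⁻³).
e = (30 − 40.45) − (87134.4 − 114697.85) / 3351 = −2.22 km.

−2.22 km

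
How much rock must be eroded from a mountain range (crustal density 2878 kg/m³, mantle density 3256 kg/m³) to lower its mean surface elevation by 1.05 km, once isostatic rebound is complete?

9.04 km

Net drop Δ = e − u = e − e ρ_c/ρ_m = e (ρ_m − ρ_c)/ρ_m.
e = Δ ρ_m/(ρ_m − ρ_c) = 1.05 km × 3256/378 = 9.04 km.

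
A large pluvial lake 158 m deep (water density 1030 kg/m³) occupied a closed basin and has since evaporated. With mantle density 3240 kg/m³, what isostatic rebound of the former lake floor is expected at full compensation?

u = d ρ_w/ρ_m = 158 m × 1030/3240 = 50.2 m.

50.2 m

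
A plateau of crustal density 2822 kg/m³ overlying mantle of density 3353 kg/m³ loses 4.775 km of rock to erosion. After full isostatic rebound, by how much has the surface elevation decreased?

Rebound u = e ρ_c/ρ_m = 4.775 km × 2822/3353 = 4.019 km.
Net surface drop = e − u = 4.775 km − 4.019 km = e (ρ_m − ρ_c)/ρ_m = 0.756 km.

0.756 km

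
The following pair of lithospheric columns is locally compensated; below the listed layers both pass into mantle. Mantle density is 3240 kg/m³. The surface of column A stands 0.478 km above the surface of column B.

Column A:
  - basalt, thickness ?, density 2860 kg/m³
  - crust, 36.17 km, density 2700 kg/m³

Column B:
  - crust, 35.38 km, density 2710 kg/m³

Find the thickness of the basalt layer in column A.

2.02 km

Take the compensation level at the base of the deeper column (depth z_c below the surface of column A) and equate Σ ρ_i t_i down to z_c; mantle fills any gap and the z_c terms cancel.
Column A: x×2860 + 36.17×2700 + (z_c − 36.17 − x)×3240
Column B: 0.478×0 + 35.38×2710 + (z_c − 0.478 − 35.38)×3240
The z_c×3240 term appears on both sides and cancels. Collect the known terms of each column as K = Σ(ρt)_known − 3240 × (depth of known layers): K_A = 97659 − 3240×36.17 = −19531.8; K_B = 95879.8 − 3240×(0.478 + 35.38) = −20300.12.
Balance: K_A − x×(3240 − 2860) = K_B, so x = (K_A − K_B)/(3240 − 2860) = 768.32/380 = 2.02 km.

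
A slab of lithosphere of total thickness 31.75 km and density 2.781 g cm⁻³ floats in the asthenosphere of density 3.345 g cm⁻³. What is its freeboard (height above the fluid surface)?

Floating equilibrium: submerged depth d = t ρ_obj/ρ_fluid = 31.75 km × 2.781/3.345 = 26.4 km.
Freeboard = t − d = 31.75 km − 26.4 km = 5.35 km.

5.35 km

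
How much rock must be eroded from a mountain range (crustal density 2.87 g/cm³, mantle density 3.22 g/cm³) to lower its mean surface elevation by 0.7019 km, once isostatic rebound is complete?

6.46 km

Net drop Δ = e − u = e − e ρ_c/ρ_m = e (ρ_m − ρ_c)/ρ_m.
e = Δ ρ_m/(ρ_m − ρ_c) = 0.7019 km × 3.22/0.35 = 6.46 km.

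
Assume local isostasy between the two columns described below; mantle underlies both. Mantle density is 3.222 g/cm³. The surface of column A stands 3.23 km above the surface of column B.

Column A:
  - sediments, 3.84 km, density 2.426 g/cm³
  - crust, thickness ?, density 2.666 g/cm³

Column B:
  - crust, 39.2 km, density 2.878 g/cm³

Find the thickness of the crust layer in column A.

Take the compensation level at the base of the deeper column (depth z_c below the surface of column A) and equate Σ ρ_i t_i down to z_c; mantle fills any gap and the z_c terms cancel.
Column A: 3.84×2.426 + x×2.666 + (z_c − 3.84 − x)×3.222
Column B: 3.23×0 + 39.2×2.878 + (z_c − 3.23 − 39.2)×3.222
The z_c×3.222 term appears on both sides and cancels. Collect the known terms of each column as K = Σ(ρt)_known − 3.222 × (depth of known layers): K_A = 9.31584 − 3.222×3.84 = −3.05664; K_B = 112.8176 − 3.222×(3.23 + 39.2) = −23.89186.
Balance: K_A − x×(3.222 − 2.666) = K_B, so x = (K_A − K_B)/(3.222 − 2.666) = 20.8352/0.556 = 37.5 km.

37.5 km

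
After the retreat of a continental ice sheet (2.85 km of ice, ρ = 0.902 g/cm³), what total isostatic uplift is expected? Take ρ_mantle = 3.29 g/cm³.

0.781 km

Removing the load lets mantle flow back in; uplift u satisfies ρ_ice t = ρ_m u.
u = t ρ_ice/ρ_m = 2.85 km × 0.902/3.29 = 0.781 km.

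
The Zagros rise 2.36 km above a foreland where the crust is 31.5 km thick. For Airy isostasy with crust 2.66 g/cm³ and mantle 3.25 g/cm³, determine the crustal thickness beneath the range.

Root depth r = h ρ_c / (ρ_m − ρ_c) = 2.36 km × 2.66 / 0.59 = 10.64 km.
Total thickness = T + h + r = 31.5 km + 2.36 km + 10.64 km = 44.5 km.

44.5 km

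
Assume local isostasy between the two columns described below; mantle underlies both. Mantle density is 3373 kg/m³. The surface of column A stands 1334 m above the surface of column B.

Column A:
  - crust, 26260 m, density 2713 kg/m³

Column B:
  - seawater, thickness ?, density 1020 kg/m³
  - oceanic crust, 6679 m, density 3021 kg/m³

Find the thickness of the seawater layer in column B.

Take the compensation level at the base of the deeper column (depth z_c below the surface of column A) and equate Σ ρ_i t_i down to z_c; mantle fills any gap and the z_c terms cancel.
Column A: 26260×2713 + (z_c − 26260)×3373
Column B: 1334×0 + x×1020 + 6679×3021 + (z_c − 1334 − 6679 − x)×3373
The z_c×3373 term appears on both sides and cancels. Collect the known terms of each column as K = Σ(ρt)_known − 3373 × (depth of known layers): K_A = 71243380 − 3373×26260 = −17331600; K_B = 20177259 − 3373×(1334 + 6679) = −6850590.
Balance: K_A = K_B − x×(3373 − 1020), so x = (K_B − K_A)/(3373 − 1020) = 10481000/2353 = 4450 m.

4450 m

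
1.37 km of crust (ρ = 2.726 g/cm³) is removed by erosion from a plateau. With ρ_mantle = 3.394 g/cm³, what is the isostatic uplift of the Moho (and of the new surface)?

Unloading: uplift u = e ρ_c/ρ_m = 1.37 km × 2.726/3.394 = 1.1 km.

1.1 km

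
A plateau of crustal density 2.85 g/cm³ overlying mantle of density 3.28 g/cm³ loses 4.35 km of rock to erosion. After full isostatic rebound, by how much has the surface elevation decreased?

Rebound u = e ρ_c/ρ_m = 4.35 km × 2.85/3.28 = 3.78 km.
Net surface drop = e − u = 4.35 km − 3.78 km = e (ρ_m − ρ_c)/ρ_m = 0.57 km.

0.57 km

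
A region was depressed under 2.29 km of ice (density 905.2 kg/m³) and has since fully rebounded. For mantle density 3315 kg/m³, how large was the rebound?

Removing the load lets mantle flow back in; uplift u satisfies ρ_ice t = ρ_m u.
u = t ρ_ice/ρ_m = 2.29 km × 905.2/3315 = 0.625 km.

0.625 km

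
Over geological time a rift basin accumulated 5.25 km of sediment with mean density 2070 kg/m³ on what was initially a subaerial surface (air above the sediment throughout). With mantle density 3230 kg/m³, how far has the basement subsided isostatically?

Subaerial load: s = t ρ_sed / ρ_m = 5.25 km × 2070/3230 = 3.36 km.

3.36 km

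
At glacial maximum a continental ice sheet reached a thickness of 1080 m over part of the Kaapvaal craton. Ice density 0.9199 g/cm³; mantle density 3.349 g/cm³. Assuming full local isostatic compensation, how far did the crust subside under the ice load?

297 m

Equating mass per unit area of the two columns: the ice load ρ_ice t is balanced by mantle displaced below, ρ_m s.
s = t ρ_ice / ρ_m = 1080 m × 0.9199/3.349 = 297 m.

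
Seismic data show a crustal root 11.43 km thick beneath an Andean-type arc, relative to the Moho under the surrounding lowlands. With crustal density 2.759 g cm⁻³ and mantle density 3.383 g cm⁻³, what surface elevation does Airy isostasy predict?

2.59 km

By Archimedes' principle applied to the lithosphere: ρ_c h = (ρ_m − ρ_c) r.
h = r (ρ_m − ρ_c) / ρ_c = 11.43 km × (3.383 − 2.759) / 2.759 = 2.59 km.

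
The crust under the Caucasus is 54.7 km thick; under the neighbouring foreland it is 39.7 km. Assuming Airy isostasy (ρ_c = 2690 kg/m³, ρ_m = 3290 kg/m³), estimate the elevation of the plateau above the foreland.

2.74 km

Excess crust Δ = 54.7 km − 39.7 km = 15 km, split between elevation h and root r with h + r = Δ.
Airy balance ρ_c h = (ρ_m − ρ_c) r gives r = h ρ_c/(ρ_m − ρ_c), so h (1 + ρ_c/(ρ_m − ρ_c)) = Δ, i.e. h = Δ (ρ_m − ρ_c)/ρ_m.
h = 15 km × 600/3290 = 2.74 km.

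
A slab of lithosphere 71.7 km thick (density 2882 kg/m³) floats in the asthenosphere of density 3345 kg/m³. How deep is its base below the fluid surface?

61.8 km

Draft d = t ρ_obj/ρ_fluid = 71.7 km × 2882/3345 = 61.8 km.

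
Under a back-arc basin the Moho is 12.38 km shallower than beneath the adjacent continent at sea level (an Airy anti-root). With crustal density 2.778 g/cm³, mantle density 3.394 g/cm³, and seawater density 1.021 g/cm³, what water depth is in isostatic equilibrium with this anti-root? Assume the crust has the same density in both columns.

Replacing a thickness d of crust by seawater at the top must be balanced by replacing crust with mantle at the base: d (ρ_c − ρ_w) = a (ρ_m − ρ_c).
d = a (ρ_m − ρ_c)/(ρ_c − ρ_w) = 12.38 km × 0.616/1.757 = 4.34 km.

4.34 km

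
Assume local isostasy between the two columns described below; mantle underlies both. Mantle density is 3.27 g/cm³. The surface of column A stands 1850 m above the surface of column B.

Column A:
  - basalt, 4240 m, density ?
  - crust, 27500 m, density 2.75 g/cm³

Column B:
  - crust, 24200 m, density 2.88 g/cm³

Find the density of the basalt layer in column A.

Take the compensation level at the base of the deeper column (depth z_c below the surface of column A) and equate Σ ρ_i t_i down to z_c; mantle fills any gap and the z_c terms cancel.
Column A: 4240×ρ + 27500×2.75 + (z_c − 31740)×3.27
Column B: 1850×0 + 24200×2.88 + (z_c − 1850 − 24200)×3.27
The z_c×3.27 term appears on both sides and cancels. Collect the known terms of each column as K = Σ(ρt)_known − 3.27 × (depth of known layers): K_A = 75625 − 3.27×31740 = −28164.8; K_B = 69696 − 3.27×(1850 + 24200) = −15487.5.
Balance: K_A + 4240×ρ = K_B, so ρ = (K_B − K_A)/4240 = 12677.3/4240 = 2.99 g/cm³.

2.99 g/cm³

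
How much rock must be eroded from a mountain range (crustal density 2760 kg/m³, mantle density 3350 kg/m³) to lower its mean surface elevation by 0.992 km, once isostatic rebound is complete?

Net drop Δ = e − u = e − e ρ_c/ρ_m = e (ρ_m − ρ_c)/ρ_m.
e = Δ ρ_m/(ρ_m − ρ_c) = 0.992 km × 3350/590 = 5.63 km.

5.63 km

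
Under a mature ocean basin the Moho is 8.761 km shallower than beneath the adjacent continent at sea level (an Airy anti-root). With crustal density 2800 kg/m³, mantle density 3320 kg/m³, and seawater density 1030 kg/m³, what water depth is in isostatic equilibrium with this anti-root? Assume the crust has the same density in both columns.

2.57 km

Replacing a thickness d of crust by seawater at the top must be balanced by replacing crust with mantle at the base: d (ρ_c − ρ_w) = a (ρ_m − ρ_c).
d = a (ρ_m − ρ_c)/(ρ_c − ρ_w) = 8.761 km × 520/1770 = 2.57 km.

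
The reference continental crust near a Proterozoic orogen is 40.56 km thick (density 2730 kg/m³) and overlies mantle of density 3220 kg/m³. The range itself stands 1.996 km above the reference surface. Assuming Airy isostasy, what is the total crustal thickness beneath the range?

53.7 km

Root depth r = h ρ_c / (ρ_m − ρ_c) = 1.996 km × 2730 / 490 = 11.12 km.
Total thickness = T + h + r = 40.56 km + 1.996 km + 11.12 km = 53.7 km.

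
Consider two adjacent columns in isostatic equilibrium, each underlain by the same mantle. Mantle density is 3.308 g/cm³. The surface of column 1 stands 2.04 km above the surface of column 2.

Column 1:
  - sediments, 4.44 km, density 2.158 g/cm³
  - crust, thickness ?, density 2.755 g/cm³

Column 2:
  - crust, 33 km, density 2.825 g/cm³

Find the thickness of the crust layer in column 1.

31.8 km

Take the compensation level at the base of the deeper column (depth z_c below the surface of column 1) and equate Σ ρ_i t_i down to z_c; mantle fills any gap and the z_c terms cancel.
Column 1: 4.44×2.158 + x×2.755 + (z_c − 4.44 − x)×3.308
Column 2: 2.04×0 + 33×2.825 + (z_c − 2.04 − 33)×3.308
The z_c×3.308 term appears on both sides and cancels. Collect the known terms of each column as K = Σ(ρt)_known − 3.308 × (depth of known layers): K_1 = 9.58152 − 3.308×4.44 = −5.106; K_2 = 93.225 − 3.308×(2.04 + 33) = −22.68732.
Balance: K_1 − x×(3.308 − 2.755) = K_2, so x = (K_1 − K_2)/(3.308 − 2.755) = 17.5813/0.553 = 31.8 km.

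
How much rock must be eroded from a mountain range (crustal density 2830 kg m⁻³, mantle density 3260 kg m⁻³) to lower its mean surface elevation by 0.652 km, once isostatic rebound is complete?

4.94 km

Net drop Δ = e − u = e − e ρ_c/ρ_m = e (ρ_m − ρ_c)/ρ_m.
e = Δ ρ_m/(ρ_m − ρ_c) = 0.652 km × 3260/430 = 4.94 km.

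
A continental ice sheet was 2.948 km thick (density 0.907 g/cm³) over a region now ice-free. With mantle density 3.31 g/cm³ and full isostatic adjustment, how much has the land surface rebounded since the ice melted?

Removing the load lets mantle flow back in; uplift u satisfies ρ_ice t = ρ_m u.
u = t ρ_ice/ρ_m = 2.948 km × 0.907/3.31 = 0.808 km.

0.808 km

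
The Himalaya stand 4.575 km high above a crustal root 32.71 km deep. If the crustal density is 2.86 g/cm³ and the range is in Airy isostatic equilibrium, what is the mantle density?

3.26 g/cm³

Airy balance: ρ_c h = (ρ_m − ρ_c) r → ρ_m = ρ_c (1 + h/r).
ρ_m = 2.86 × (1 + 4.575 km/32.71 km) = 3.26 g/cm³.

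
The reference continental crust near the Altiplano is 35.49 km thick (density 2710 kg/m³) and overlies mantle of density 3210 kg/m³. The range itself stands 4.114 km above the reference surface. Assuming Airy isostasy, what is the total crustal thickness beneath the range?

61.9 km

Root depth r = h ρ_c / (ρ_m − ρ_c) = 4.114 km × 2710 / 500 = 22.3 km.
Total thickness = T + h + r = 35.49 km + 4.114 km + 22.3 km = 61.9 km.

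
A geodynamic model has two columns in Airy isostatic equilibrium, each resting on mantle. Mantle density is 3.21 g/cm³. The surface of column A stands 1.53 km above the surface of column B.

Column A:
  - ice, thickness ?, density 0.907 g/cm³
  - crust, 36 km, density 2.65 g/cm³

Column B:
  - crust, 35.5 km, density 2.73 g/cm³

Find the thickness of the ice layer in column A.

Take the compensation level at the base of the deeper column (depth z_c below the surface of column A) and equate Σ ρ_i t_i down to z_c; mantle fills any gap and the z_c terms cancel.
Column A: x×0.907 + 36×2.65 + (z_c − 36 − x)×3.21
Column B: 1.53×0 + 35.5×2.73 + (z_c − 1.53 − 35.5)×3.21
The z_c×3.21 term appears on both sides and cancels. Collect the known terms of each column as K = Σ(ρt)_known − 3.21 × (depth of known layers): K_A = 95.4 − 3.21×36 = −20.16; K_B = 96.915 − 3.21×(1.53 + 35.5) = −21.9513.
Balance: K_A − x×(3.21 − 0.907) = K_B, so x = (K_A − K_B)/(3.21 − 0.907) = 1.7913/2.303 = 0.778 km.

0.778 km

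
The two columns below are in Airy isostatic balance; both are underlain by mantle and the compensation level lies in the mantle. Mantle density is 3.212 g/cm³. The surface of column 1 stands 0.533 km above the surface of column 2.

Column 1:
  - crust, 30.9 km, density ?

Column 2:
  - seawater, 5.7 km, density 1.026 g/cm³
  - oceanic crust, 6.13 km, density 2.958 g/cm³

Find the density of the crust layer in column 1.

2.7 g/cm³

Take the compensation level at the base of the deeper column (depth z_c below the surface of column 1) and equate Σ ρ_i t_i down to z_c; mantle fills any gap and the z_c terms cancel.
Column 1: 30.9×ρ + (z_c − 30.9)×3.212
Column 2: 0.533×0 + 5.7×1.026 + 6.13×2.958 + (z_c − 0.533 − 11.83)×3.212
The z_c×3.212 term appears on both sides and cancels. Collect the known terms of each column as K = Σ(ρt)_known − 3.212 × (depth of known layers): K_1 = 0 − 3.212×30.9 = −99.2508; K_2 = 23.98074 − 3.212×(0.533 + 11.83) = −15.729216.
Balance: K_1 + 30.9×ρ = K_2, so ρ = (K_2 − K_1)/30.9 = 83.5216/30.9 = 2.7 g/cm³.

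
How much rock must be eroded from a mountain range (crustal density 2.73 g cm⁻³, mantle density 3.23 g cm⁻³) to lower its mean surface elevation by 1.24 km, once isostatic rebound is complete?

8.01 km

Net drop Δ = e − u = e − e ρ_c/ρ_m = e (ρ_m − ρ_c)/ρ_m.
e = Δ ρ_m/(ρ_m − ρ_c) = 1.24 km × 3.23/0.5 = 8.01 km.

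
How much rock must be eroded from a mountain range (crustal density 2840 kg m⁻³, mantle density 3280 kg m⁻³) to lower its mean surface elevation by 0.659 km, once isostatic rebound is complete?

4.91 km

Net drop Δ = e − u = e − e ρ_c/ρ_m = e (ρ_m − ρ_c)/ρ_m.
e = Δ ρ_m/(ρ_m − ρ_c) = 0.659 km × 3280/440 = 4.91 km.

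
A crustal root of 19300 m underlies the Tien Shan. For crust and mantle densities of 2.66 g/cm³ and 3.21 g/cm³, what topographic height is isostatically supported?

3990 m

For local isostatic compensation: ρ_c h = (ρ_m − ρ_c) r.
h = r (ρ_m − ρ_c) / ρ_c = 19300 m × (3.21 − 2.66) / 2.66 = 3990 m.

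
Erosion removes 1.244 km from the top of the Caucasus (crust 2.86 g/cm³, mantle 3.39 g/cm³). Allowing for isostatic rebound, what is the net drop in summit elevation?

Rebound u = e ρ_c/ρ_m = 1.244 km × 2.86/3.39 = 1.05 km.
Net surface drop = e − u = 1.244 km − 1.05 km = e (ρ_m − ρ_c)/ρ_m = 0.194 km.

0.194 km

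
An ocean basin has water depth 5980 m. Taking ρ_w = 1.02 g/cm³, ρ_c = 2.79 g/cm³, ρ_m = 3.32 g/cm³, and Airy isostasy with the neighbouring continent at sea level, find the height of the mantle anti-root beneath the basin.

20000 m

For local isostatic compensation: replacing crust with seawater at the top is compensated by replacing crust with mantle at the base: d (ρ_c − ρ_w) = a (ρ_m − ρ_c).
a = d (ρ_c − ρ_w)/(ρ_m − ρ_c) = 5980 m × 1.77/0.53 = 20000 m.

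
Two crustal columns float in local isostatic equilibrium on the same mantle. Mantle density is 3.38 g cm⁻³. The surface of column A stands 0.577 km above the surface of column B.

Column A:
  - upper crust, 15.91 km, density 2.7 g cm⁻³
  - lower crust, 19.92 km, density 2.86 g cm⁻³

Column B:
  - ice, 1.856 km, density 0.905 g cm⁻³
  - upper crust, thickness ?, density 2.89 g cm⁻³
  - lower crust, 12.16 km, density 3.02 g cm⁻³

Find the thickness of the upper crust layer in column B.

20.9 km

Take the compensation level at the base of the deeper column (depth z_c below the surface of column A) and equate Σ ρ_i t_i down to z_c; mantle fills any gap and the z_c terms cancel.
Column A: 15.91×2.7 + 19.92×2.86 + (z_c − 35.83)×3.38
Column B: 0.577×0 + 1.856×0.905 + x×2.89 + 12.16×3.02 + (z_c − 0.577 − 14.016 − x)×3.38
The z_c×3.38 term appears on both sides and cancels. Collect the known terms of each column as K = Σ(ρt)_known − 3.38 × (depth of known layers): K_A = 99.9282 − 3.38×35.83 = −21.1772; K_B = 38.40288 − 3.38×(0.577 + 14.016) = −10.92146.
Balance: K_A = K_B − x×(3.38 − 2.89), so x = (K_B − K_A)/(3.38 − 2.89) = 10.2557/0.49 = 20.9 km.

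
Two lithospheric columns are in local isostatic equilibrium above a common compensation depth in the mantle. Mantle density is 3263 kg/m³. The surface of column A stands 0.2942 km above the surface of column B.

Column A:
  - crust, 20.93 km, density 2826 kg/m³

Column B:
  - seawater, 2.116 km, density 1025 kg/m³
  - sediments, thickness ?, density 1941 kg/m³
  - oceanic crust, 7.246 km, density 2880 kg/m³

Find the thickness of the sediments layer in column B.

0.511 km

Take the compensation level at the base of the deeper column (depth z_c below the surface of column A) and equate Σ ρ_i t_i down to z_c; mantle fills any gap and the z_c terms cancel.
Column A: 20.93×2826 + (z_c − 20.93)×3263
Column B: 0.2942×0 + 2.116×1025 + x×1941 + 7.246×2880 + (z_c − 0.2942 − 9.362 − x)×3263
The z_c×3263 term appears on both sides and cancels. Collect the known terms of each column as K = Σ(ρt)_known − 3263 × (depth of known layers): K_A = 59148.18 − 3263×20.93 = −9146.41; K_B = 23037.38 − 3263×(0.2942 + 9.362) = −8470.8006.
Balance: K_A = K_B − x×(3263 − 1941), so x = (K_B − K_A)/(3263 − 1941) = 675.609/1322 = 0.511 km.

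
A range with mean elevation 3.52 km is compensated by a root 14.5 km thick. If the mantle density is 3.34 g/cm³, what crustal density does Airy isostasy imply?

ρ_c h = (ρ_m − ρ_c) r → ρ_c (h + r) = ρ_m r → ρ_c = ρ_m r / (h + r).
ρ_c = 3.34 × 14.5 km / (3.52 km + 14.5 km) = 2.69 g/cm³.

2.69 g/cm³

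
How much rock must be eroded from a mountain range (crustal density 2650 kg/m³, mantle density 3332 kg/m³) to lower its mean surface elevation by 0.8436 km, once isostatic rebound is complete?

Net drop Δ = e − u = e − e ρ_c/ρ_m = e (ρ_m − ρ_c)/ρ_m.
e = Δ ρ_m/(ρ_m − ρ_c) = 0.8436 km × 3332/682 = 4.12 km.

4.12 km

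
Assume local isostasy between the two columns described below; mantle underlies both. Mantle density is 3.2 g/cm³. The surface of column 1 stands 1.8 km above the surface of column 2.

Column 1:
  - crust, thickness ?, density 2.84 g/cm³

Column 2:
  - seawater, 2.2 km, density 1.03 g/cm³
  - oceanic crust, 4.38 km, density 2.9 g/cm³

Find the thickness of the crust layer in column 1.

32.9 km

Take the compensation level at the base of the deeper column (depth z_c below the surface of column 1) and equate Σ ρ_i t_i down to z_c; mantle fills any gap and the z_c terms cancel.
Column 1: x×2.84 + (z_c − 0 − x)×3.2
Column 2: 1.8×0 + 2.2×1.03 + 4.38×2.9 + (z_c − 1.8 − 6.58)×3.2
The z_c×3.2 term appears on both sides and cancels. Collect the known terms of each column as K = Σ(ρt)_known − 3.2 × (depth of known layers): K_1 = 0 − 3.2×0 = 0; K_2 = 14.968 − 3.2×(1.8 + 6.58) = −11.848.
Balance: K_1 − x×(3.2 − 2.84) = K_2, so x = (K_1 − K_2)/(3.2 − 2.84) = 11.848/0.36 = 32.9 km.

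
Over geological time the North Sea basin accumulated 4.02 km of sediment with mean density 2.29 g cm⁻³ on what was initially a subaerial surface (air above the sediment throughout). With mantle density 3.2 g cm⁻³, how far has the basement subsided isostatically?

2.88 km

Subaerial load: s = t ρ_sed / ρ_m = 4.02 km × 2.29/3.2 = 2.88 km.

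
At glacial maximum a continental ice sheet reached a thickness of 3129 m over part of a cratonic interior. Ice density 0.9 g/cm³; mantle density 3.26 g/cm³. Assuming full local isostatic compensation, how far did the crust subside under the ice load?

864 m

For local isostatic compensation: the ice load ρ_ice t is balanced by mantle displaced below, ρ_m s.
s = t ρ_ice / ρ_m = 3129 m × 0.9/3.26 = 864 m.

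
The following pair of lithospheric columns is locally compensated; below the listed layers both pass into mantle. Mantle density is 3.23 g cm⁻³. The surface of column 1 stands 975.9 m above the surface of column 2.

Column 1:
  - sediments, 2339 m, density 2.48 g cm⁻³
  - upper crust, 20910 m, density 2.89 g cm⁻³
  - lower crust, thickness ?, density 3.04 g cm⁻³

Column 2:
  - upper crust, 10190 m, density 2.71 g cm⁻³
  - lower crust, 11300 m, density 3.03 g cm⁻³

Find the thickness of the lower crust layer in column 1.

Take the compensation level at the base of the deeper column (depth z_c below the surface of column 1) and equate Σ ρ_i t_i down to z_c; mantle fills any gap and the z_c terms cancel.
Column 1: 2339×2.48 + 20910×2.89 + x×3.04 + (z_c − 23249 − x)×3.23
Column 2: 975.9×0 + 10190×2.71 + 11300×3.03 + (z_c − 975.9 − 21490)×3.23
The z_c×3.23 term appears on both sides and cancels. Collect the known terms of each column as K = Σ(ρt)_known − 3.23 × (depth of known layers): K_1 = 66230.62 − 3.23×23249 = −8863.65; K_2 = 61853.9 − 3.23×(975.9 + 21490) = −10710.957.
Balance: K_1 − x×(3.23 − 3.04) = K_2, so x = (K_1 − K_2)/(3.23 − 3.04) = 1847.31/0.19 = 9720 m.

9720 m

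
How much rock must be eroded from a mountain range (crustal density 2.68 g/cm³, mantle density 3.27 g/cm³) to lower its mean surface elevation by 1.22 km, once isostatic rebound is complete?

Net drop Δ = e − u = e − e ρ_c/ρ_m = e (ρ_m − ρ_c)/ρ_m.
e = Δ ρ_m/(ρ_m − ρ_c) = 1.22 km × 3.27/0.59 = 6.76 km.

6.76 km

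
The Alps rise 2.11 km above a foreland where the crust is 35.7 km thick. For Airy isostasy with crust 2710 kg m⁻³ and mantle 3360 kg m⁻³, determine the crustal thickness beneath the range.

46.6 km

Root depth r = h ρ_c / (ρ_m − ρ_c) = 2.11 km × 2710 / 650 = 8.797 km.
Total thickness = T + h + r = 35.7 km + 2.11 km + 8.797 km = 46.6 km.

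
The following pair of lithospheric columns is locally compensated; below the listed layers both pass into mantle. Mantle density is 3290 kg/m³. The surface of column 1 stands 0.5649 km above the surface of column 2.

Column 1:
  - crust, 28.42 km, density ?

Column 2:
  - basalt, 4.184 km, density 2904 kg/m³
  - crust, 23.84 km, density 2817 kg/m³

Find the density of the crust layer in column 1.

Take the compensation level at the base of the deeper column (depth z_c below the surface of column 1) and equate Σ ρ_i t_i down to z_c; mantle fills any gap and the z_c terms cancel.
Column 1: 28.42×ρ + (z_c − 28.42)×3290
Column 2: 0.5649×0 + 4.184×2904 + 23.84×2817 + (z_c − 0.5649 − 28.024)×3290
The z_c×3290 term appears on both sides and cancels. Collect the known terms of each column as K = Σ(ρt)_known − 3290 × (depth of known layers): K_1 = 0 − 3290×28.42 = −93501.8; K_2 = 79307.616 − 3290×(0.5649 + 28.024) = −14749.865.
Balance: K_1 + 28.42×ρ = K_2, so ρ = (K_2 − K_1)/28.42 = 78751.9/28.42 = 2770 kg/m³.

2770 kg/m³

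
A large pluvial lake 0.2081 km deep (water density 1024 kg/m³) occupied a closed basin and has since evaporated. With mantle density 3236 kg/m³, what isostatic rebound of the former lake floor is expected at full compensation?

0.0659 km

u = d ρ_w/ρ_m = 0.2081 km × 1024/3236 = 0.0659 km.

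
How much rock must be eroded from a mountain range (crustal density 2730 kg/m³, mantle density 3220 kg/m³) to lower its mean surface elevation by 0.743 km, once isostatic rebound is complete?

Net drop Δ = e − u = e − e ρ_c/ρ_m = e (ρ_m − ρ_c)/ρ_m.
e = Δ ρ_m/(ρ_m − ρ_c) = 0.743 km × 3220/490 = 4.88 km.

4.88 km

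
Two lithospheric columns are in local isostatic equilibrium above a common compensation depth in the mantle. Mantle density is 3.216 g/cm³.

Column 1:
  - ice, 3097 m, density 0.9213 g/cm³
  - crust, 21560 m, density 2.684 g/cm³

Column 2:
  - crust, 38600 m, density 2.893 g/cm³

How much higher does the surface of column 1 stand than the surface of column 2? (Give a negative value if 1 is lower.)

1900 m

For any compensation level in the mantle, the mantle terms cancel and isostasy reduces to e = (Σt_1 − Σt_2) − (Σ(ρt)_1 − Σ(ρt)_2) / ρ_m.
Σt_1 = 24657 m; Σt_2 = 38600 m; Σ(ρt)_1 = 60720.3061; Σ(ρt)_2 = 111669.8 (in m·g/cm³).
e = (24657 − 38600) − (60720.3061 − 111669.8) / 3.216 = 1900 m.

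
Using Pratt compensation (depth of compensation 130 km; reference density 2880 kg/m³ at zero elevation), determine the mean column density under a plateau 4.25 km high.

2790 kg/m³

Pratt balance: ρ_ref D = ρ (D + h).
ρ = ρ_ref D/(D + h) = 2880 × 130 km/(130 km + 4.25 km) = 2790 kg/m³.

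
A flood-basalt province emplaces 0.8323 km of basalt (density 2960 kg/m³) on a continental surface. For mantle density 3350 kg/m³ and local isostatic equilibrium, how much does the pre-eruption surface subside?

0.735 km

Subaerial loading: s = t ρ_load / ρ_m.
s = 0.8323 km × 2960/3350 = 0.735 km.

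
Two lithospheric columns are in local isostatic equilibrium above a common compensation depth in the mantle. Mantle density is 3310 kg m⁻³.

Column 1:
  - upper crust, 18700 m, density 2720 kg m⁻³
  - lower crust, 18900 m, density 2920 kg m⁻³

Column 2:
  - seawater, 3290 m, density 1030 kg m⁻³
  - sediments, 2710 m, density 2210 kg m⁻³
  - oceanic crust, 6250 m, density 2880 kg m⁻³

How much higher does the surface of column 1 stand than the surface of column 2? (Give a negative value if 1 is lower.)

1580 m

For any compensation level in the mantle, the mantle terms cancel and isostasy reduces to e = (Σt_1 − Σt_2) − (Σ(ρt)_1 − Σ(ρt)_2) / ρ_m.
Σt_1 = 37600 m; Σt_2 = 12250 m; Σ(ρt)_1 = 106052000; Σ(ρt)_2 = 27377800 (in m·kg m⁻³).
e = (37600 − 12250) − (106052000 − 27377800) / 3310 = 1580 m.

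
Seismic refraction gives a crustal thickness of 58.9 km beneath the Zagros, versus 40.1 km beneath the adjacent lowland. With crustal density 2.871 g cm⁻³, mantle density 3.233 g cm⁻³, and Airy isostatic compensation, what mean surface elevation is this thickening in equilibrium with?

Excess crust Δ = 58.9 km − 40.1 km = 18.8 km, split between elevation h and root r with h + r = Δ.
Airy balance ρ_c h = (ρ_m − ρ_c) r gives r = h ρ_c/(ρ_m − ρ_c), so h (1 + ρ_c/(ρ_m − ρ_c)) = Δ, i.e. h = Δ (ρ_m − ρ_c)/ρ_m.
h = 18.8 km × 0.362/3.233 = 2.11 km.

2.11 km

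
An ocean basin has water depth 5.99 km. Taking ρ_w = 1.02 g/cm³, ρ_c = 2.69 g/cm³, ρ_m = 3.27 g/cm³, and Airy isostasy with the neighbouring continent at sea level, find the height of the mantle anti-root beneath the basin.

In Airy isostatic equilibrium: replacing crust with seawater at the top is compensated by replacing crust with mantle at the base: d (ρ_c − ρ_w) = a (ρ_m − ρ_c).
a = d (ρ_c − ρ_w)/(ρ_m − ρ_c) = 5.99 km × 1.67/0.58 = 17.2 km.

17.2 km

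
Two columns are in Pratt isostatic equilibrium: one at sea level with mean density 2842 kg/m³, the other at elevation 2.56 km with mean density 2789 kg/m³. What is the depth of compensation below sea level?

135 km

ρ_ref D = ρ (D + h) → D (ρ_ref − ρ) = ρ h.
D = ρ h/(ρ_ref − ρ) = 2789 × 2.56 km/(2842 − 2789) = 135 km.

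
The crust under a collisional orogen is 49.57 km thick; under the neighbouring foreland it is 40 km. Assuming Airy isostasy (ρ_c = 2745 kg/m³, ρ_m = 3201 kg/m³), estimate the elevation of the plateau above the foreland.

1.36 km

Excess crust Δ = 49.57 km − 40 km = 9.57 km, split between elevation h and root r with h + r = Δ.
Airy balance ρ_c h = (ρ_m − ρ_c) r gives r = h ρ_c/(ρ_m − ρ_c), so h (1 + ρ_c/(ρ_m − ρ_c)) = Δ, i.e. h = Δ (ρ_m − ρ_c)/ρ_m.
h = 9.57 km × 456/3201 = 1.36 km.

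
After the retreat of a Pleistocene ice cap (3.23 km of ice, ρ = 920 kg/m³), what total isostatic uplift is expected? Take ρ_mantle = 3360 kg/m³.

0.884 km

Removing the load lets mantle flow back in; uplift u satisfies ρ_ice t = ρ_m u.
u = t ρ_ice/ρ_m = 3.23 km × 920/3360 = 0.884 km.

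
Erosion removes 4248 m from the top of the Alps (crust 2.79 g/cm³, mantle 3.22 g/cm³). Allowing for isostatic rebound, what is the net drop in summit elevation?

567 m

Rebound u = e ρ_c/ρ_m = 4248 m × 2.79/3.22 = 3681 m.
Net surface drop = e − u = 4248 m − 3681 m = e (ρ_m − ρ_c)/ρ_m = 567 m.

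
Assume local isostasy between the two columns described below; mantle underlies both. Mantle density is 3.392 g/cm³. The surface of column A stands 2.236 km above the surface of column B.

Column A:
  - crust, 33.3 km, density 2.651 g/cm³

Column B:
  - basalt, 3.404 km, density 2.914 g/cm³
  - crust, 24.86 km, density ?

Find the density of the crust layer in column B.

2.77 g/cm³

Take the compensation level at the base of the deeper column (depth z_c below the surface of column A) and equate Σ ρ_i t_i down to z_c; mantle fills any gap and the z_c terms cancel.
Column A: 33.3×2.651 + (z_c − 33.3)×3.392
Column B: 2.236×0 + 3.404×2.914 + 24.86×ρ + (z_c − 2.236 − 28.264)×3.392
The z_c×3.392 term appears on both sides and cancels. Collect the known terms of each column as K = Σ(ρt)_known − 3.392 × (depth of known layers): K_A = 88.2783 − 3.392×33.3 = −24.6753; K_B = 9.919256 − 3.392×(2.236 + 28.264) = −93.536744.
Balance: K_A = K_B + 24.86×ρ, so ρ = (K_A − K_B)/24.86 = 68.8614/24.86 = 2.77 g/cm³.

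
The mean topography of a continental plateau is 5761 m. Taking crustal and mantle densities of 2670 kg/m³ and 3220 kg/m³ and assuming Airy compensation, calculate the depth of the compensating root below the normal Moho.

28000 m

By Archimedes' principle applied to the lithosphere: the weight of the topography is balanced by the buoyancy of the root, ρ_c h = (ρ_m − ρ_c) r.
r = h · ρ_c / (ρ_m − ρ_c) = 5761 m × 2670 / (3220 − 2670) = 28000 m.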